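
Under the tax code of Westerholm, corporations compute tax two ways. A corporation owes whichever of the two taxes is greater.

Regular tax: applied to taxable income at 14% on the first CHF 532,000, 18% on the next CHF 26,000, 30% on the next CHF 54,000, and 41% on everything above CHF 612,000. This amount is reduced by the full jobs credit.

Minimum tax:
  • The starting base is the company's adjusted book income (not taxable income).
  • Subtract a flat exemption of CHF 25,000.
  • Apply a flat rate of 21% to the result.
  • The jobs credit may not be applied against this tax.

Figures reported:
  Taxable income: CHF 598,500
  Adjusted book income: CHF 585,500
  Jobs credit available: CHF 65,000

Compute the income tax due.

Minimum tax:
  Base (adjusted book income): CHF 585,500
  Less exemption CHF 25,000 → base CHF 560,500
  CHF 560,500 × 21% = CHF 117,705

Regular tax:
  CHF 532,000 × 14% = CHF 74,480
  CHF 26,000 × 18% = CHF 4,680
  CHF 40,500 × 30% = CHF 12,150
  → CHF 91,310
  Less jobs credit CHF 65,000 → CHF 26,310

CHF 117,705 > CHF 26,310, so the minimum tax is the binding amount.

CHF 117,705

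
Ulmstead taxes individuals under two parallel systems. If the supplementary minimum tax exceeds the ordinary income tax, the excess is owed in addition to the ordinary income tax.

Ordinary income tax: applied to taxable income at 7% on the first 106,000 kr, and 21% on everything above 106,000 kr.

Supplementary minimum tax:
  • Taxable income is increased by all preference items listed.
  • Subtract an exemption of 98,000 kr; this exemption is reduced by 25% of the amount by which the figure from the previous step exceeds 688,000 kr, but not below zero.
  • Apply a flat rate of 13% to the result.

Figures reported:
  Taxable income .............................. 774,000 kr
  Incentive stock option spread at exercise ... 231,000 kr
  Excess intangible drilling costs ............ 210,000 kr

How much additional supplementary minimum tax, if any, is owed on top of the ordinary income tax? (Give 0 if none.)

Ordinary income tax:
  106,000 kr × 7% = 7,420 kr
  668,000 kr × 21% = 140,280 kr
  → 147,700 kr

Supplementary minimum tax:
  Adjusted income: 774,000 kr + 231,000 kr + 210,000 kr = 1,215,000 kr
  Exemption: 25% × (1,215,000 kr − 688,000 kr) = 131,750 kr ≥ 98,000 kr, so the exemption is fully phased out
  Base: 1,215,000 kr − 0 kr = 1,215,000 kr
  1,215,000 kr × 13% = 157,950 kr

Excess of supplementary minimum tax over ordinary income tax: 157,950 kr − 147,700 kr = 10,250 kr.

10,250 kr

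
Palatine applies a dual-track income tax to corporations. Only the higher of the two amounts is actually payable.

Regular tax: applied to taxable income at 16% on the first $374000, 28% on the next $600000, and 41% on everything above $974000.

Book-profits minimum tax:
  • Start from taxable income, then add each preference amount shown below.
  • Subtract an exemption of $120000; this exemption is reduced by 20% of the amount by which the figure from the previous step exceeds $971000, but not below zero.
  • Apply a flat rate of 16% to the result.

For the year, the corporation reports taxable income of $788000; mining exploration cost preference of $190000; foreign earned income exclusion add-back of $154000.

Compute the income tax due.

Regular tax:
  $374000 × 16% = $59840
  $414000 × 28% = $115920
  → $175760

Book-profits minimum tax:
  Adjusted income: $788000 + $190000 + $154000 = $1132000
  Exemption: $120000 − 20% × ($1132000 − $971000) = $120000 − $32200 = $87800
  Base: $1132000 − $87800 = $1044200
  $1044200 × 16% = $167072

$175760 > $167072, so the regular tax governs.

$175760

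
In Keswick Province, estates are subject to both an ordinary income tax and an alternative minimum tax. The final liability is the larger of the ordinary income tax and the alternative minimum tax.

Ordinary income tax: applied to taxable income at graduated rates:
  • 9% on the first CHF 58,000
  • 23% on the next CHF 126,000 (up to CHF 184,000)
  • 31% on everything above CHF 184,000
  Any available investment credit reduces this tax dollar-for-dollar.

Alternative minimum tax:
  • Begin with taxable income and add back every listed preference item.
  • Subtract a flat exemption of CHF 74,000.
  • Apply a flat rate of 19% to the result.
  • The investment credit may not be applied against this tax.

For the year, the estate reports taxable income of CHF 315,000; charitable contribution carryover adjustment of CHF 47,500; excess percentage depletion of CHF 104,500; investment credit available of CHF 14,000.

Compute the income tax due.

Ordinary income tax:
  CHF 58,000 × 9% = CHF 5,220
  CHF 126,000 × 23% = CHF 28,980
  CHF 131,000 × 31% = CHF 40,610
  → CHF 74,810
  Less investment credit CHF 14,000 → CHF 60,810

Alternative minimum tax:
  Adjusted income: CHF 315,000 + CHF 47,500 + CHF 104,500 = CHF 467,000
  Less exemption CHF 74,000 → base CHF 393,000
  CHF 393,000 × 19% = CHF 74,670

CHF 74,670 > CHF 60,810, so the alternative minimum tax is the binding amount.

CHF 74,670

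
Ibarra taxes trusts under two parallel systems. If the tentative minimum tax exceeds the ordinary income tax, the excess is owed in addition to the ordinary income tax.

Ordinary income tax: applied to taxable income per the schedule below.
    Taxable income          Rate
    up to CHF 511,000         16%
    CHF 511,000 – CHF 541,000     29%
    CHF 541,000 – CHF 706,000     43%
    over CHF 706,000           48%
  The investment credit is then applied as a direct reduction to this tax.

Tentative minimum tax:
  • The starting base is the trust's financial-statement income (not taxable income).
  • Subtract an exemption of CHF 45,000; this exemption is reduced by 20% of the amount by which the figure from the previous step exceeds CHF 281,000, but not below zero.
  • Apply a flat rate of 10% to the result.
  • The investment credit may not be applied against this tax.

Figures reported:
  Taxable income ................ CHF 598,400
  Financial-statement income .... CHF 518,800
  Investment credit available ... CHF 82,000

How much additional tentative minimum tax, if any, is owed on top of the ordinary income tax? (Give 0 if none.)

CHF 18,738

Ordinary income tax:
  CHF 511,000 × 16% = CHF 81,760
  CHF 30,000 × 29% = CHF 8,700
  CHF 57,400 × 43% = CHF 24,682
  → CHF 115,142
  Less investment credit CHF 82,000 → CHF 33,142

Tentative minimum tax:
  Base (financial-statement income): CHF 518,800
  Exemption: 20% × (CHF 518,800 − CHF 281,000) = CHF 47,560 ≥ CHF 45,000, so the exemption is fully phased out
  Base: CHF 518,800 − CHF 0 = CHF 518,800
  CHF 518,800 × 10% = CHF 51,880

Excess of tentative minimum tax over ordinary income tax: CHF 51,880 − CHF 33,142 = CHF 18,738.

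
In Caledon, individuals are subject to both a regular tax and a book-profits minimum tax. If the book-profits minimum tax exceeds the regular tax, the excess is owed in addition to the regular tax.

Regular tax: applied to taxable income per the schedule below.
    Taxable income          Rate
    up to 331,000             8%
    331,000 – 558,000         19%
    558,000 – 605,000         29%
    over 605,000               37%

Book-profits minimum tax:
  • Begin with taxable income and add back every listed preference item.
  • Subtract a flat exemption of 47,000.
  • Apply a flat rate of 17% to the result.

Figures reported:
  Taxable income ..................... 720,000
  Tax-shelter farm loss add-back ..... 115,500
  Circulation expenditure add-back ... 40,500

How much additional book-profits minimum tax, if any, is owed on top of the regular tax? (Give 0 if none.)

15,140

Regular tax:
  331,000 × 8% = 26,480
  227,000 × 19% = 43,130
  47,000 × 29% = 13,630
  115,000 × 37% = 42,550
  → 125,790

Book-profits minimum tax:
  Adjusted income: 720,000 + 115,500 + 40,500 = 876,000
  Less exemption 47,000 → base 829,000
  829,000 × 17% = 140,930

Excess of book-profits minimum tax over regular tax: 140,930 − 125,790 = 15,140.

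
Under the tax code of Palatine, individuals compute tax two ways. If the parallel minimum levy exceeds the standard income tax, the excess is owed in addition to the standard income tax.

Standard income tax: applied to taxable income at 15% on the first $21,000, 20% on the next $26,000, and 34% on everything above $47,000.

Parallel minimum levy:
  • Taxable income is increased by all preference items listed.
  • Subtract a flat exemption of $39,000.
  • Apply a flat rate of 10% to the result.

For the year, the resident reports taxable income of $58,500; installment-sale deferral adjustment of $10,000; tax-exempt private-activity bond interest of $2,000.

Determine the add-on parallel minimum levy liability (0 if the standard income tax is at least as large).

$0

Parallel minimum levy:
  Adjusted income: $58,500 + $10,000 + $2,000 = $70,500
  Less exemption $39,000 → base $31,500
  $31,500 × 10% = $3,150

Standard income tax:
  $21,000 × 15% = $3,150
  $26,000 × 20% = $5,200
  $11,500 × 34% = $3,910
  → $12,260

$3,150 ≤ $12,260, so no add-on is due.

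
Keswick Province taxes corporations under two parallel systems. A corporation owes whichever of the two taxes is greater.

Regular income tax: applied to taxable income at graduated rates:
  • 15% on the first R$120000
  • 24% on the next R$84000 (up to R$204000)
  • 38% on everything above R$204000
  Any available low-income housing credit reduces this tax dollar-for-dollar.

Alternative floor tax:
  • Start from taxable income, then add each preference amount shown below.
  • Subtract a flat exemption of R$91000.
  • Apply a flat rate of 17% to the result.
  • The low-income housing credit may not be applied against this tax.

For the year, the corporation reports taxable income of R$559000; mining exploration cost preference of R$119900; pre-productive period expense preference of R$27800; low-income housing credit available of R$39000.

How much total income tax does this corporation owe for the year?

R$134060

Alternative floor tax:
  Adjusted income: R$559000 + R$119900 + R$27800 = R$706700
  Less exemption R$91000 → base R$615700
  R$615700 × 17% = R$104669

Regular income tax:
  R$120000 × 15% = R$18000
  R$84000 × 24% = R$20160
  R$355000 × 38% = R$134900
  → R$173060
  Less low-income housing credit R$39000 → R$134060

R$134060 > R$104669, so the regular income tax governs.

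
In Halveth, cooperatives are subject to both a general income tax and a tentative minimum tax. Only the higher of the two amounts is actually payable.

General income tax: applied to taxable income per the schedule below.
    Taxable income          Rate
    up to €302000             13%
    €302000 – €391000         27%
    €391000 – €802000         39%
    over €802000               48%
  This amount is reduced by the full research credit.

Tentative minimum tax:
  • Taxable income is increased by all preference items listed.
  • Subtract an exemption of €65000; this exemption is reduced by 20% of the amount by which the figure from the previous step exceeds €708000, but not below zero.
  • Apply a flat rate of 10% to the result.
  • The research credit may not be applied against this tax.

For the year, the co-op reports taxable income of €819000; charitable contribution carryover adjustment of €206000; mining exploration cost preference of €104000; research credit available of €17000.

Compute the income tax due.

Tentative minimum tax:
  Adjusted income: €819000 + €206000 + €104000 = €1129000
  Exemption: 20% × (€1129000 − €708000) = €84200 ≥ €65000, so the exemption is fully phased out
  Base: €1129000 − €0 = €1129000
  €1129000 × 10% = €112900

General income tax:
  €302000 × 13% = €39260
  €89000 × 27% = €24030
  €411000 × 39% = €160290
  €17000 × 48% = €8160
  → €231740
  Less research credit €17000 → €214740

€214740 > €112900, so the general income tax governs.

€214740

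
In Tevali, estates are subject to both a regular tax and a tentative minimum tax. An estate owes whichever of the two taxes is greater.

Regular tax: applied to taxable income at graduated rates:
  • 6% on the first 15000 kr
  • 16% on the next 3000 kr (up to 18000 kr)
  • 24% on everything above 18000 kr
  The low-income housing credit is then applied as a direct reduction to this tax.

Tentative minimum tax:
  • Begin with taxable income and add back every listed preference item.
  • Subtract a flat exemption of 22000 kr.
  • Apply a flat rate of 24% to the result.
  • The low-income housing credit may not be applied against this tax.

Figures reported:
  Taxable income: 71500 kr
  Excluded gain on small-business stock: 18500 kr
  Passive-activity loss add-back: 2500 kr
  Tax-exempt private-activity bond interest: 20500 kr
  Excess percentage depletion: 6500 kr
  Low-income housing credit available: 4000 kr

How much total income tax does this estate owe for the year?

Regular tax:
  15000 kr × 6% = 900 kr
  3000 kr × 16% = 480 kr
  53500 kr × 24% = 12840 kr
  → 14220 kr
  Less low-income housing credit 4000 kr → 10220 kr

Tentative minimum tax:
  Adjusted income: 71500 kr + 18500 kr + 2500 kr + 20500 kr + 6500 kr = 119500 kr
  Less exemption 22000 kr → base 97500 kr
  97500 kr × 24% = 23400 kr

23400 kr > 10220 kr, so the tentative minimum tax is the binding amount.

23400 kr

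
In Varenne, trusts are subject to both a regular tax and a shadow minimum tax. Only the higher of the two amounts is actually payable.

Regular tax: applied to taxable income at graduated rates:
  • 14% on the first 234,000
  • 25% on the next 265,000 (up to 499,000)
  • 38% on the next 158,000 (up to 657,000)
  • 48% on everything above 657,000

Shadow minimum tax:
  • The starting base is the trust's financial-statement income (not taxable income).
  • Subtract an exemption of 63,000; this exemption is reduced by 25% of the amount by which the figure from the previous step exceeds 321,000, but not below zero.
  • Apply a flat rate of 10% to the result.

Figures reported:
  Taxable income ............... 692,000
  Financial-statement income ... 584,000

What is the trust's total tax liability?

Regular tax:
  234,000 × 14% = 32,760
  265,000 × 25% = 66,250
  158,000 × 38% = 60,040
  35,000 × 48% = 16,800
  → 175,850

Shadow minimum tax:
  Base (financial-statement income): 584,000
  Exemption: 25% × (584,000 − 321,000) = 65,750 ≥ 63,000, so the exemption is fully phased out
  Base: 584,000 − 0 = 584,000
  584,000 × 10% = 58,400

175,850 > 58,400, so the regular tax governs.

175,850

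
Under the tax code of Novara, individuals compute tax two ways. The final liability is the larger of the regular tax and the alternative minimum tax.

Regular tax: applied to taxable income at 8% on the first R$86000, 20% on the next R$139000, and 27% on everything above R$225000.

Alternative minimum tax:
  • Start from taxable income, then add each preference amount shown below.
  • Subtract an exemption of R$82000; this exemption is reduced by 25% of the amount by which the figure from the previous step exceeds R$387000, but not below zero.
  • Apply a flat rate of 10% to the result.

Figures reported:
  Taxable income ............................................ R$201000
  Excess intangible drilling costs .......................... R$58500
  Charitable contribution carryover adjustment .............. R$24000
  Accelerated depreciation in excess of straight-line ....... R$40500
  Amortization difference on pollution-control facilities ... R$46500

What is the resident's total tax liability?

Alternative minimum tax:
  Adjusted income: R$201000 + R$58500 + R$24000 + R$40500 + R$46500 = R$370500
  Exemption: R$370500 ≤ R$387000, so full R$82000 applies
  Base: R$370500 − R$82000 = R$288500
  R$288500 × 10% = R$28850

Regular tax:
  R$86000 × 8% = R$6880
  R$115000 × 20% = R$23000
  → R$29880

R$29880 > R$28850, so the regular tax governs.

R$29880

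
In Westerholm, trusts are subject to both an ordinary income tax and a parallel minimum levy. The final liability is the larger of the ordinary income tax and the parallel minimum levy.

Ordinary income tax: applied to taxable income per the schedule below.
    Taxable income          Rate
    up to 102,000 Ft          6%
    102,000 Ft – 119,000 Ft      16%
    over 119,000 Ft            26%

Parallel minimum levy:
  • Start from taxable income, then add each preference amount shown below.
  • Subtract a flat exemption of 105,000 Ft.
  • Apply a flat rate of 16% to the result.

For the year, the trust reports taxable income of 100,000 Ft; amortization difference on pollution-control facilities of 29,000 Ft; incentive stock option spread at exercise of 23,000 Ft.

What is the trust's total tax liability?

Parallel minimum levy:
  Adjusted income: 100,000 Ft + 29,000 Ft + 23,000 Ft = 152,000 Ft
  Less exemption 105,000 Ft → base 47,000 Ft
  47,000 Ft × 16% = 7,520 Ft

Ordinary income tax:
  100,000 Ft × 6% = 6,000 Ft

7,520 Ft > 6,000 Ft, so the parallel minimum levy is the binding amount.

7,520 Ft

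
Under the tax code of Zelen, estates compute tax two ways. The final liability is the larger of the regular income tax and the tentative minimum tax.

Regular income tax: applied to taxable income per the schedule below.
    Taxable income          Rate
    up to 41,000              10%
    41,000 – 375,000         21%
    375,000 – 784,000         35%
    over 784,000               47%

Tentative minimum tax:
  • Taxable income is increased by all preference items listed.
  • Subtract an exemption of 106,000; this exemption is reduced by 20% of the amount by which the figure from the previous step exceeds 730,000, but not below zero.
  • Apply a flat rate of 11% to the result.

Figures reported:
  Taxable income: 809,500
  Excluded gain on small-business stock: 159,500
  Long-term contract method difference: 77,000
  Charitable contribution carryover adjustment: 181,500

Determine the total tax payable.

229,375

Tentative minimum tax:
  Adjusted income: 809,500 + 159,500 + 77,000 + 181,500 = 1,227,500
  Exemption: 106,000 − 20% × (1,227,500 − 730,000) = 106,000 − 99,500 = 6,500
  Base: 1,227,500 − 6,500 = 1,221,000
  1,221,000 × 11% = 134,310

Regular income tax:
  41,000 × 10% = 4,100
  334,000 × 21% = 70,140
  409,000 × 35% = 143,150
  25,500 × 47% = 11,985
  → 229,375

229,375 > 134,310, so the regular income tax governs.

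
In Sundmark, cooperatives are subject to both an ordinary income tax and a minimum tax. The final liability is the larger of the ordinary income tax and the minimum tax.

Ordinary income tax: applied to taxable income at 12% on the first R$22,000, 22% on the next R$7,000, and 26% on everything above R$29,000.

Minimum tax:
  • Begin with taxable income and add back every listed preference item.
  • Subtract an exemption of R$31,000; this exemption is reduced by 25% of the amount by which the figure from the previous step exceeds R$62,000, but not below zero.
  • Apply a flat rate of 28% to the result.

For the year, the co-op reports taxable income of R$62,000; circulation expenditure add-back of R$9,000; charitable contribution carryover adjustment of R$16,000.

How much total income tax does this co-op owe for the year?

R$17,430

Minimum tax:
  Adjusted income: R$62,000 + R$9,000 + R$16,000 = R$87,000
  Exemption: R$31,000 − 25% × (R$87,000 − R$62,000) = R$31,000 − R$6,250 = R$24,750
  Base: R$87,000 − R$24,750 = R$62,250
  R$62,250 × 28% = R$17,430

Ordinary income tax:
  R$22,000 × 12% = R$2,640
  R$7,000 × 22% = R$1,540
  R$33,000 × 26% = R$8,580
  → R$12,760

R$17,430 > R$12,760, so the minimum tax is the binding amount.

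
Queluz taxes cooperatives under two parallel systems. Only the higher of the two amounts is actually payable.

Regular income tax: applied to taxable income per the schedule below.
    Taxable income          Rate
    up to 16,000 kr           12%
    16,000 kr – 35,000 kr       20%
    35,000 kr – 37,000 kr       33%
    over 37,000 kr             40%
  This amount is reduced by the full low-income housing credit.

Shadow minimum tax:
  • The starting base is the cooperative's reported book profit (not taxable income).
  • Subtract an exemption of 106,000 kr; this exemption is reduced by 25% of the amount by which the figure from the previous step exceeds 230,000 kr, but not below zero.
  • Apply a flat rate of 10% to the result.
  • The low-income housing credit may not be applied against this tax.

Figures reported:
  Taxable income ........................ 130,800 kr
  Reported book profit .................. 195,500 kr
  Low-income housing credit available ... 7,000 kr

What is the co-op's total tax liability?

36,900 kr

Regular income tax:
  16,000 kr × 12% = 1,920 kr
  19,000 kr × 20% = 3,800 kr
  2,000 kr × 33% = 660 kr
  93,800 kr × 40% = 37,520 kr
  → 43,900 kr
  Less low-income housing credit 7,000 kr → 36,900 kr

Shadow minimum tax:
  Base (reported book profit): 195,500 kr
  Exemption: 195,500 kr ≤ 230,000 kr, so full 106,000 kr applies
  Base: 195,500 kr − 106,000 kr = 89,500 kr
  89,500 kr × 10% = 8,950 kr

36,900 kr > 8,950 kr, so the regular income tax governs.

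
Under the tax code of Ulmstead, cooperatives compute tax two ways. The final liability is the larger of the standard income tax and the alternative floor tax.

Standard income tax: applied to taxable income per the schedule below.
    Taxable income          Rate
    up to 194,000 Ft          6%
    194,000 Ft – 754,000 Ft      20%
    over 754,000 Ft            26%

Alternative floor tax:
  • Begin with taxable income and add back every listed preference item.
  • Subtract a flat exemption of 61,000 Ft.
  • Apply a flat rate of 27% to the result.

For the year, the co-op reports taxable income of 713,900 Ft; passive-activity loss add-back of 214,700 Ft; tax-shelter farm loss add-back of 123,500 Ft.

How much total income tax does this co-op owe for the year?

Standard income tax:
  194,000 Ft × 6% = 11,640 Ft
  519,900 Ft × 20% = 103,980 Ft
  → 115,620 Ft

Alternative floor tax:
  Adjusted income: 713,900 Ft + 214,700 Ft + 123,500 Ft = 1,052,100 Ft
  Less exemption 61,000 Ft → base 991,100 Ft
  991,100 Ft × 27% = 267,597 Ft

267,597 Ft > 115,620 Ft, so the alternative floor tax is the binding amount.

267,597 Ft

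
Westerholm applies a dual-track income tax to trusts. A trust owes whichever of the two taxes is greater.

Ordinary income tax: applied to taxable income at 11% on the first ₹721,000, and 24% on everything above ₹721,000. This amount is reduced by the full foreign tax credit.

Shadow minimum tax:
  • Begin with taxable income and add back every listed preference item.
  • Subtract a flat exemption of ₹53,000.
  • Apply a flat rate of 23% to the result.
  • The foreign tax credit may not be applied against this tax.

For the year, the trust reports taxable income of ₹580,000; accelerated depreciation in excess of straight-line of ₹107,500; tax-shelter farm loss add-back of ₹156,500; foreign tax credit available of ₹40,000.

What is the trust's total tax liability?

Shadow minimum tax:
  Adjusted income: ₹580,000 + ₹107,500 + ₹156,500 = ₹844,000
  Less exemption ₹53,000 → base ₹791,000
  ₹791,000 × 23% = ₹181,930

Ordinary income tax:
  ₹580,000 × 11% = ₹63,800
  Less foreign tax credit ₹40,000 → ₹23,800

₹181,930 > ₹23,800, so the shadow minimum tax is the binding amount.

₹181,930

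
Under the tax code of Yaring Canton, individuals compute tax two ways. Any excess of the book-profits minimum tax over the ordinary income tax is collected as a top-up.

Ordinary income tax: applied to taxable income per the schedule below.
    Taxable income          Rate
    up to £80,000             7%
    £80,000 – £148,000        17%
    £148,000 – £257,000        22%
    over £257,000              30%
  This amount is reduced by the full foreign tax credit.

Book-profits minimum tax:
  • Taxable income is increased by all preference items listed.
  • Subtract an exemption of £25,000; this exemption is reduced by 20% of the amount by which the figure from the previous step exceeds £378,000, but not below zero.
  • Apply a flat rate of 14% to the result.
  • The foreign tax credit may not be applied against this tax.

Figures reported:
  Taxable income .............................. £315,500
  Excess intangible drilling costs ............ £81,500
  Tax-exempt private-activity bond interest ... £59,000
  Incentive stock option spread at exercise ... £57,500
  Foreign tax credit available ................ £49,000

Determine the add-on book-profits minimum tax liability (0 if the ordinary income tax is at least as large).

Book-profits minimum tax:
  Adjusted income: £315,500 + £81,500 + £59,000 + £57,500 = £513,500
  Exemption: 20% × (£513,500 − £378,000) = £27,100 ≥ £25,000, so the exemption is fully phased out
  Base: £513,500 − £0 = £513,500
  £513,500 × 14% = £71,890

Ordinary income tax:
  £80,000 × 7% = £5,600
  £68,000 × 17% = £11,560
  £109,000 × 22% = £23,980
  £58,500 × 30% = £17,550
  → £58,690
  Less foreign tax credit £49,000 → £9,690

Excess of book-profits minimum tax over ordinary income tax: £71,890 − £9,690 = £62,200.

£62,200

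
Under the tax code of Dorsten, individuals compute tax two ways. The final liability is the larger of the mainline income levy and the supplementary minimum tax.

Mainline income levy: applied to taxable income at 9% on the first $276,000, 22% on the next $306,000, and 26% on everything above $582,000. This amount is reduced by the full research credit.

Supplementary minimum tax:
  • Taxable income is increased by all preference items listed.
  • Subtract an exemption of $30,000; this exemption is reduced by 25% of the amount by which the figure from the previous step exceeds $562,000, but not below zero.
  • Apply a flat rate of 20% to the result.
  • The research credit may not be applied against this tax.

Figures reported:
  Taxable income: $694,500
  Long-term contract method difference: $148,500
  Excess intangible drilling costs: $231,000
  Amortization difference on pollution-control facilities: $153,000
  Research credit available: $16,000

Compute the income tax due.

Supplementary minimum tax:
  Adjusted income: $694,500 + $148,500 + $231,000 + $153,000 = $1,227,000
  Exemption: 25% × ($1,227,000 − $562,000) = $166,250 ≥ $30,000, so the exemption is fully phased out
  Base: $1,227,000 − $0 = $1,227,000
  $1,227,000 × 20% = $245,400

Mainline income levy:
  $276,000 × 9% = $24,840
  $306,000 × 22% = $67,320
  $112,500 × 26% = $29,250
  → $121,410
  Less research credit $16,000 → $105,410

$245,400 > $105,410, so the supplementary minimum tax is the binding amount.

$245,400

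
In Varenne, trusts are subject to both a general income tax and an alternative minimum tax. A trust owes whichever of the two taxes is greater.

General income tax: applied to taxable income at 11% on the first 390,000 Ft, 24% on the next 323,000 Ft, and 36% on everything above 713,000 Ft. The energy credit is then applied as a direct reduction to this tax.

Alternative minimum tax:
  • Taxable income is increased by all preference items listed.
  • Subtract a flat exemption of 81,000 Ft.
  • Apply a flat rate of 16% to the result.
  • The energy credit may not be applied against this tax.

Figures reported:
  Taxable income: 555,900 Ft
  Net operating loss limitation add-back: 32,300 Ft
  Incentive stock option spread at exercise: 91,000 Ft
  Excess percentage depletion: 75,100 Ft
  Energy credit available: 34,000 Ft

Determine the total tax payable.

107,728 Ft

Alternative minimum tax:
  Adjusted income: 555,900 Ft + 32,300 Ft + 91,000 Ft + 75,100 Ft = 754,300 Ft
  Less exemption 81,000 Ft → base 673,300 Ft
  673,300 Ft × 16% = 107,728 Ft

General income tax:
  390,000 Ft × 11% = 42,900 Ft
  165,900 Ft × 24% = 39,816 Ft
  → 82,716 Ft
  Less energy credit 34,000 Ft → 48,716 Ft

107,728 Ft > 48,716 Ft, so the alternative minimum tax is the binding amount.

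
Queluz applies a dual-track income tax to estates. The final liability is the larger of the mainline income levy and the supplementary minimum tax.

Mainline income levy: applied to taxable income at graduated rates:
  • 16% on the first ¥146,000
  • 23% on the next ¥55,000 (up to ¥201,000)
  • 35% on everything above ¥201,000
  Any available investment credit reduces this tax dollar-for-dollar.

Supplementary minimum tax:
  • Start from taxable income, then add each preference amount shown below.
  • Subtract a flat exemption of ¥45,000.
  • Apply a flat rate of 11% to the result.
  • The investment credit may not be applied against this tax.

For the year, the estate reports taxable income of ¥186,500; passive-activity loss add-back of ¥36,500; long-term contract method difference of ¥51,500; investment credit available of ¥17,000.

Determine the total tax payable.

Mainline income levy:
  ¥146,000 × 16% = ¥23,360
  ¥40,500 × 23% = ¥9,315
  → ¥32,675
  Less investment credit ¥17,000 → ¥15,675

Supplementary minimum tax:
  Adjusted income: ¥186,500 + ¥36,500 + ¥51,500 = ¥274,500
  Less exemption ¥45,000 → base ¥229,500
  ¥229,500 × 11% = ¥25,245

¥25,245 > ¥15,675, so the supplementary minimum tax is the binding amount.

¥25,245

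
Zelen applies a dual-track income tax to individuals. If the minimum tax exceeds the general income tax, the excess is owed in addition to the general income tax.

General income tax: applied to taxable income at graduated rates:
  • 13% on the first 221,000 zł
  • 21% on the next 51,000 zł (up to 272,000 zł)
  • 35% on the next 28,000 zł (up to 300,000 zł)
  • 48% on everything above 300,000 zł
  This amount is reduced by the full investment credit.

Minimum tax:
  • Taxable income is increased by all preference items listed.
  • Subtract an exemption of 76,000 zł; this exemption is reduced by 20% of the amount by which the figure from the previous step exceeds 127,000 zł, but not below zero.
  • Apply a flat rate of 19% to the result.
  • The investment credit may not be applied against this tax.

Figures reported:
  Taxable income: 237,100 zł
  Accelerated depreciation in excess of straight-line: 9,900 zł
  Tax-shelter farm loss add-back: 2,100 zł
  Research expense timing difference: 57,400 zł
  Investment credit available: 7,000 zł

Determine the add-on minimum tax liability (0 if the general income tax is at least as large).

25,505 zł

Minimum tax:
  Adjusted income: 237,100 zł + 9,900 zł + 2,100 zł + 57,400 zł = 306,500 zł
  Exemption: 76,000 zł − 20% × (306,500 zł − 127,000 zł) = 76,000 zł − 35,900 zł = 40,100 zł
  Base: 306,500 zł − 40,100 zł = 266,400 zł
  266,400 zł × 19% = 50,616 zł

General income tax:
  221,000 zł × 13% = 28,730 zł
  16,100 zł × 21% = 3,381 zł
  → 32,111 zł
  Less investment credit 7,000 zł → 25,111 zł

Excess of minimum tax over general income tax: 50,616 zł − 25,111 zł = 25,505 zł.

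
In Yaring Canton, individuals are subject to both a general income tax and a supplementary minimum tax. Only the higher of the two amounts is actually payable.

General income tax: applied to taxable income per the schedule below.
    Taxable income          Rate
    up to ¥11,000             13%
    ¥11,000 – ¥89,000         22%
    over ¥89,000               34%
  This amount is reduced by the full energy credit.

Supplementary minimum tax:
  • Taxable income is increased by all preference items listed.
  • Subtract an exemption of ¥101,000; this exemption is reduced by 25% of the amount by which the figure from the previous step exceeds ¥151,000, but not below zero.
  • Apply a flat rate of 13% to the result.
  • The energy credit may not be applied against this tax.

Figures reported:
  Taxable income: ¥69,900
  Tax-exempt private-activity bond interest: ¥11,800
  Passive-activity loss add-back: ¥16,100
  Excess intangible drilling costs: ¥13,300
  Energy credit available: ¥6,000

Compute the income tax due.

Supplementary minimum tax:
  Adjusted income: ¥69,900 + ¥11,800 + ¥16,100 + ¥13,300 = ¥111,100
  Exemption: ¥111,100 ≤ ¥151,000, so full ¥101,000 applies
  Base: ¥111,100 − ¥101,000 = ¥10,100
  ¥10,100 × 13% = ¥1,313

General income tax:
  ¥11,000 × 13% = ¥1,430
  ¥58,900 × 22% = ¥12,958
  → ¥14,388
  Less energy credit ¥6,000 → ¥8,388

¥8,388 > ¥1,313, so the general income tax governs.

¥8,388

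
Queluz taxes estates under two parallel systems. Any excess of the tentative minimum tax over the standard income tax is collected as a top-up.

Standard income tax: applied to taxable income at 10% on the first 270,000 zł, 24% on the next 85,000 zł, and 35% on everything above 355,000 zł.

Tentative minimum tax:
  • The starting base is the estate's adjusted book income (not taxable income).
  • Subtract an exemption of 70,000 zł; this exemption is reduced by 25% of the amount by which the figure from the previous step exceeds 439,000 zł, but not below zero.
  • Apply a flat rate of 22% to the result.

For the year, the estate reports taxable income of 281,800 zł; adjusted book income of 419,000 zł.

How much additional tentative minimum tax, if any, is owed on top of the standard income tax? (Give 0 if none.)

Tentative minimum tax:
  Base (adjusted book income): 419,000 zł
  Exemption: 419,000 zł ≤ 439,000 zł, so full 70,000 zł applies
  Base: 419,000 zł − 70,000 zł = 349,000 zł
  349,000 zł × 22% = 76,780 zł

Standard income tax:
  270,000 zł × 10% = 27,000 zł
  11,800 zł × 24% = 2,832 zł
  → 29,832 zł

Excess of tentative minimum tax over standard income tax: 76,780 zł − 29,832 zł = 46,948 zł.

46,948 zł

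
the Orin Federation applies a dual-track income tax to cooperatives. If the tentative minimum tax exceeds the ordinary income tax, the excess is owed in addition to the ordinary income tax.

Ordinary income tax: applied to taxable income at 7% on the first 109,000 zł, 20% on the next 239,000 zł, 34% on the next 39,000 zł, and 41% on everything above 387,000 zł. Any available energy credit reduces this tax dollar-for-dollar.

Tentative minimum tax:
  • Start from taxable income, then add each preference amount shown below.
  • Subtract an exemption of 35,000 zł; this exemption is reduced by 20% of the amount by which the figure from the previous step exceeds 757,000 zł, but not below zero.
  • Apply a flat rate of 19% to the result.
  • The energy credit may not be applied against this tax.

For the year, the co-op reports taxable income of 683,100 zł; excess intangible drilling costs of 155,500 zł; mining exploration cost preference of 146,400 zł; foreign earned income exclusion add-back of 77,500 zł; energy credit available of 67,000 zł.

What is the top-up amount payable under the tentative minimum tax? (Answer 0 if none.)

Tentative minimum tax:
  Adjusted income: 683,100 zł + 155,500 zł + 146,400 zł + 77,500 zł = 1,062,500 zł
  Exemption: 20% × (1,062,500 zł − 757,000 zł) = 61,100 zł ≥ 35,000 zł, so the exemption is fully phased out
  Base: 1,062,500 zł − 0 zł = 1,062,500 zł
  1,062,500 zł × 19% = 201,875 zł

Ordinary income tax:
  109,000 zł × 7% = 7,630 zł
  239,000 zł × 20% = 47,800 zł
  39,000 zł × 34% = 13,260 zł
  296,100 zł × 41% = 121,401 zł
  → 190,091 zł
  Less energy credit 67,000 zł → 123,091 zł

Excess of tentative minimum tax over ordinary income tax: 201,875 zł − 123,091 zł = 78,784 zł.

78,784 zł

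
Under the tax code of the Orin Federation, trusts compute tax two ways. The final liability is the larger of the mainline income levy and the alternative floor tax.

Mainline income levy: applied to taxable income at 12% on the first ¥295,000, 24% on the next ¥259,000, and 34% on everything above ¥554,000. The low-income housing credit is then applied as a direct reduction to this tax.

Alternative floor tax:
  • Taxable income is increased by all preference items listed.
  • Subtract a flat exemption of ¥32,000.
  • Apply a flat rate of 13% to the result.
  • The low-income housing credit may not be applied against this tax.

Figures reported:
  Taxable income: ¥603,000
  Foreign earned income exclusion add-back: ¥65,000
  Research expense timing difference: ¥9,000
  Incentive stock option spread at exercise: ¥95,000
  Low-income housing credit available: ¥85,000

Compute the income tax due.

¥96,200

Alternative floor tax:
  Adjusted income: ¥603,000 + ¥65,000 + ¥9,000 + ¥95,000 = ¥772,000
  Less exemption ¥32,000 → base ¥740,000
  ¥740,000 × 13% = ¥96,200

Mainline income levy:
  ¥295,000 × 12% = ¥35,400
  ¥259,000 × 24% = ¥62,160
  ¥49,000 × 34% = ¥16,660
  → ¥114,220
  Less low-income housing credit ¥85,000 → ¥29,220

¥96,200 > ¥29,220, so the alternative floor tax is the binding amount.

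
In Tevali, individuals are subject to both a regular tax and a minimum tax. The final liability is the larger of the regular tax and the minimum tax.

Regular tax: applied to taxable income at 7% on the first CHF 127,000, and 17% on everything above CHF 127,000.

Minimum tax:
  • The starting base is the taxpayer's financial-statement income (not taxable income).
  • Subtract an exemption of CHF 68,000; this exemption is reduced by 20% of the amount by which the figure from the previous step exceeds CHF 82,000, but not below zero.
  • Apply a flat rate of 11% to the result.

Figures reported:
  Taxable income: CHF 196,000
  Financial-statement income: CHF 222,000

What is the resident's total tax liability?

Minimum tax:
  Base (financial-statement income): CHF 222,000
  Exemption: CHF 68,000 − 20% × (CHF 222,000 − CHF 82,000) = CHF 68,000 − CHF 28,000 = CHF 40,000
  Base: CHF 222,000 − CHF 40,000 = CHF 182,000
  CHF 182,000 × 11% = CHF 20,020

Regular tax:
  CHF 127,000 × 7% = CHF 8,890
  CHF 69,000 × 17% = CHF 11,730
  → CHF 20,620

CHF 20,620 > CHF 20,020, so the regular tax governs.

CHF 20,620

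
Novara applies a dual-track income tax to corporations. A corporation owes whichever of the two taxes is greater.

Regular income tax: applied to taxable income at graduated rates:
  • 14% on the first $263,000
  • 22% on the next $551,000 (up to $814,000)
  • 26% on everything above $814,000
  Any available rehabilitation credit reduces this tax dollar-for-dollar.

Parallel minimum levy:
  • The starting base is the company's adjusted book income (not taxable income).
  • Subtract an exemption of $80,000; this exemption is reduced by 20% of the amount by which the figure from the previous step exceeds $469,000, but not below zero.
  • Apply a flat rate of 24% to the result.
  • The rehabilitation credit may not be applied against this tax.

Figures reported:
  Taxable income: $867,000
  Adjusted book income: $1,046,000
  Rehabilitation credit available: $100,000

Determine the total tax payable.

$251,040

Regular income tax:
  $263,000 × 14% = $36,820
  $551,000 × 22% = $121,220
  $53,000 × 26% = $13,780
  → $171,820
  Less rehabilitation credit $100,000 → $71,820

Parallel minimum levy:
  Base (adjusted book income): $1,046,000
  Exemption: 20% × ($1,046,000 − $469,000) = $115,400 ≥ $80,000, so the exemption is fully phased out
  Base: $1,046,000 − $0 = $1,046,000
  $1,046,000 × 24% = $251,040

$251,040 > $71,820, so the parallel minimum levy is the binding amount.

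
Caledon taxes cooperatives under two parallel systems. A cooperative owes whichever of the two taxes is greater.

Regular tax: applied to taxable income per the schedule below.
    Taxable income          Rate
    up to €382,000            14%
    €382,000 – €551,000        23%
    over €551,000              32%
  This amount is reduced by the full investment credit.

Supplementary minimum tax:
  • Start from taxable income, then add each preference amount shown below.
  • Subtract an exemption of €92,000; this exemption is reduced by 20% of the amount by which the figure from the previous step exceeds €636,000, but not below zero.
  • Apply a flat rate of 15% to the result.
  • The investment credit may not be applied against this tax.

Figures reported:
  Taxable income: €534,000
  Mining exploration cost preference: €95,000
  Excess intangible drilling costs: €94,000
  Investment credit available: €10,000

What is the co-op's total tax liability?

Supplementary minimum tax:
  Adjusted income: €534,000 + €95,000 + €94,000 = €723,000
  Exemption: €92,000 − 20% × (€723,000 − €636,000) = €92,000 − €17,400 = €74,600
  Base: €723,000 − €74,600 = €648,400
  €648,400 × 15% = €97,260

Regular tax:
  €382,000 × 14% = €53,480
  €152,000 × 23% = €34,960
  → €88,440
  Less investment credit €10,000 → €78,440

€97,260 > €78,440, so the supplementary minimum tax is the binding amount.

€97,260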